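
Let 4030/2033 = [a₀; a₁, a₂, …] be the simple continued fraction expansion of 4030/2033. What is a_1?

1

4030 = 1·2033 + 1997, so a_0 = 1
2033 = 1·1997 + 36, so a_1 = 1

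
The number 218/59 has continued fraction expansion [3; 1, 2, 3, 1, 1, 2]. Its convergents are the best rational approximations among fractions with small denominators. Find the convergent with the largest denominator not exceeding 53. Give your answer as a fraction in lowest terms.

a_0 = 3: 3/1  (≤ bound)
a_1 = 1: 4/1  (≤ bound)
a_2 = 2: 11/3  (≤ bound)
a_3 = 3: 37/10  (≤ bound)
a_4 = 1: 48/13  (≤ bound)
a_5 = 1: 85/23  (≤ bound)
a_6 = 2: 218/59  (> 53, stop)

85/23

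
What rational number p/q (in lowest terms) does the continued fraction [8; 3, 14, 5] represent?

1815/218

Starting at the tail and folding back:
Start with 5.
14 + 1/(5/1) = 14 + 1/5 = 71/5
3 + 1/(71/5) = 3 + 5/71 = 218/71
8 + 1/(218/71) = 8 + 71/218 = 1815/218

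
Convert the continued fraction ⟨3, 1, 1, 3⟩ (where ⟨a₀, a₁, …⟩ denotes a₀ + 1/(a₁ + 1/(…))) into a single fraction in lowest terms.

25/7

Start with 3.
1 + 1/(3/1) = 1 + 1/3 = 4/3
1 + 1/(4/3) = 1 + 3/4 = 7/4
3 + 1/(7/4) = 3 + 4/7 = 25/7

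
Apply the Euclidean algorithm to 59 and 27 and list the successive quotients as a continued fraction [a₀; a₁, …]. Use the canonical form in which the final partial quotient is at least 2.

[2; 5, 2, 2]

⌊59/27⌋ = 2, remainder 5
⌊27/5⌋ = 5, remainder 2
⌊5/2⌋ = 2, remainder 1
⌊2/1⌋ = 2, remainder 0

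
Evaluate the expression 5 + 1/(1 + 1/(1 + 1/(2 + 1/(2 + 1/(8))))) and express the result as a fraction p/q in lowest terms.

Use the convergent recurrence hₖ = aₖ·hₖ₋₁ + hₖ₋₂ (and likewise for the denominators kₖ):
a_0 = 5: 5/1
a_1 = 1: 6/1
a_2 = 1: 11/2
a_3 = 2: 28/5
a_4 = 2: 67/12
a_5 = 8: 564/101

564/101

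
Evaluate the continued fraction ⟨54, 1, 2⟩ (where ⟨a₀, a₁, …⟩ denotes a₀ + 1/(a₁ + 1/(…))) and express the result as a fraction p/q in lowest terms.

Starting at the tail and folding back:
Start with 2.
1 + 1/(2/1) = 1 + 1/2 = 3/2
54 + 1/(3/2) = 54 + 2/3 = 164/3

164/3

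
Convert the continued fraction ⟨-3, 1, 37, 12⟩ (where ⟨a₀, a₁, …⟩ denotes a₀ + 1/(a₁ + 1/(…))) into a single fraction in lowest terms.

-926/457

a_0 = -3: -3/1
a_1 = 1: -2/1
a_2 = 37: -77/38
a_3 = 12: -926/457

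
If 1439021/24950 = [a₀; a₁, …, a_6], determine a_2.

2

⌊1439021/24950⌋ = 57, remainder 16871
⌊24950/16871⌋ = 1, remainder 8079
⌊16871/8079⌋ = 2, remainder 713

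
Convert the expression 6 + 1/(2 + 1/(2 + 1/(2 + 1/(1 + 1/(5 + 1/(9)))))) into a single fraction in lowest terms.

Use the convergent recurrence hₖ = aₖ·hₖ₋₁ + hₖ₋₂ (and likewise for the denominators kₖ):
a_0 = 6: 6/1
a_1 = 2: 13/2
a_2 = 2: 32/5
a_3 = 2: 77/12
a_4 = 1: 109/17
a_5 = 5: 622/97
a_6 = 9: 5707/890

5707/890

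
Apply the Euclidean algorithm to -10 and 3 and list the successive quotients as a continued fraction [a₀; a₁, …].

Run the Euclidean algorithm, recording each quotient:
-10 ÷ 3 → quotient -4, remainder 2
3 ÷ 2 → quotient 1, remainder 1
2 ÷ 1 → quotient 2, remainder 0

[-4; 1, 2]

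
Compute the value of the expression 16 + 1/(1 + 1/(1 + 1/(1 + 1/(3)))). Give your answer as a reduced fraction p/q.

183/11

Start with 3.
1 + 1/(3/1) = 1 + 1/3 = 4/3
1 + 1/(4/3) = 1 + 3/4 = 7/4
1 + 1/(7/4) = 1 + 4/7 = 11/7
16 + 1/(11/7) = 16 + 7/11 = 183/11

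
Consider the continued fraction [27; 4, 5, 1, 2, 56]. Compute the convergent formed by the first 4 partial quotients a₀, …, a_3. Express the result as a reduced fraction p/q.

Start with 1.
5 + 1/(1/1) = 5 + 1/1 = 6/1
4 + 1/(6/1) = 4 + 1/6 = 25/6
27 + 1/(25/6) = 27 + 6/25 = 681/25

681/25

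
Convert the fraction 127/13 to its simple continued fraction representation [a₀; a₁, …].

Apply division with remainder until the remainder is 0:
⌊127/13⌋ = 9, remainder 10
⌊13/10⌋ = 1, remainder 3
⌊10/3⌋ = 3, remainder 1
⌊3/1⌋ = 3, remainder 0

[9; 1, 3, 3]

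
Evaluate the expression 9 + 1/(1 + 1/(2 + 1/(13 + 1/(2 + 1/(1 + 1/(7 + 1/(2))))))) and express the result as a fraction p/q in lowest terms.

Start with 2.
7 + 1/(2/1) = 7 + 1/2 = 15/2
1 + 1/(15/2) = 1 + 2/15 = 17/15
2 + 1/(17/15) = 2 + 15/17 = 49/17
13 + 1/(49/17) = 13 + 17/49 = 654/49
2 + 1/(654/49) = 2 + 49/654 = 1357/654
1 + 1/(1357/654) = 1 + 654/1357 = 2011/1357
9 + 1/(2011/1357) = 9 + 1357/2011 = 19456/2011

19456/2011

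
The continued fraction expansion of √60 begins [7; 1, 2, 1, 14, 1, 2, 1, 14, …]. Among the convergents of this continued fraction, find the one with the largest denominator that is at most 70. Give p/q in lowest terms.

488/63

List convergents until the denominator exceeds the bound:
a_0 = 7: 7/1  (≤ bound)
a_1 = 1: 8/1  (≤ bound)
a_2 = 2: 23/3  (≤ bound)
a_3 = 1: 31/4  (≤ bound)
a_4 = 14: 457/59  (≤ bound)
a_5 = 1: 488/63  (≤ bound)
a_6 = 2: 1433/185  (> 70, stop)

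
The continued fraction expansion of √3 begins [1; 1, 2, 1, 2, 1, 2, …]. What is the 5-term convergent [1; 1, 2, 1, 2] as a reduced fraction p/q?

a_0 = 1: 1/1
a_1 = 1: 2/1
a_2 = 2: 5/3
a_3 = 1: 7/4
a_4 = 2: 19/11

19/11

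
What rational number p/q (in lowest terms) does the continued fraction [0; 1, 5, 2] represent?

11/13

a_0 = 0: 0/1
a_1 = 1: 1/1
a_2 = 5: 5/6
a_3 = 2: 11/13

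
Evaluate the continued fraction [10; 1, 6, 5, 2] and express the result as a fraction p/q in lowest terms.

a_0 = 10: 10/1
a_1 = 1: 11/1
a_2 = 6: 76/7
a_3 = 5: 391/36
a_4 = 2: 858/79

858/79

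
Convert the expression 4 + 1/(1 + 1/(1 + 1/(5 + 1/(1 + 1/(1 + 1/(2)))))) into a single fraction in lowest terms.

277/61

Build up convergents one term at a time:
a_0 = 4: 4/1
a_1 = 1: 5/1
a_2 = 1: 9/2
a_3 = 5: 50/11
a_4 = 1: 59/13
a_5 = 1: 109/24
a_6 = 2: 277/61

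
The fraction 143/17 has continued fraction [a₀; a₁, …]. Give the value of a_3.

Run the Euclidean algorithm, recording each quotient:
143 = 8·17 + 7, so a_0 = 8
17 = 2·7 + 3, so a_1 = 2
7 = 2·3 + 1, so a_2 = 2
3 = 3·1 + 0, so a_3 = 3

3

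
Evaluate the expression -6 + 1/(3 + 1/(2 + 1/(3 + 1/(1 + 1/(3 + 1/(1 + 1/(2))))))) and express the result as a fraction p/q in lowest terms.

-2358/413

Start with 2.
1 + 1/(2/1) = 1 + 1/2 = 3/2
3 + 1/(3/2) = 3 + 2/3 = 11/3
1 + 1/(11/3) = 1 + 3/11 = 14/11
3 + 1/(14/11) = 3 + 11/14 = 53/14
2 + 1/(53/14) = 2 + 14/53 = 120/53
3 + 1/(120/53) = 3 + 53/120 = 413/120
-6 + 1/(413/120) = -6 + 120/413 = -2358/413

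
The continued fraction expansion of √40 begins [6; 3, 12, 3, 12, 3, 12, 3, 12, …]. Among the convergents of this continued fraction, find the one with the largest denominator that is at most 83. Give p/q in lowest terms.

234/37

a_0 = 6: 6/1  (≤ bound)
a_1 = 3: 19/3  (≤ bound)
a_2 = 12: 234/37  (≤ bound)
a_3 = 3: 721/114  (> 83, stop)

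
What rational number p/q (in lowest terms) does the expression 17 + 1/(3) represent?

Work from the innermost term outward:
Start with 3.
17 + 1/(3/1) = 17 + 1/3 = 52/3

52/3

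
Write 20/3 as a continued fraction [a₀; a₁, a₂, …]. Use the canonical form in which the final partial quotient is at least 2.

⌊20/3⌋ = 6, remainder 2
⌊3/2⌋ = 1, remainder 1
⌊2/1⌋ = 2, remainder 0

[6; 1, 2]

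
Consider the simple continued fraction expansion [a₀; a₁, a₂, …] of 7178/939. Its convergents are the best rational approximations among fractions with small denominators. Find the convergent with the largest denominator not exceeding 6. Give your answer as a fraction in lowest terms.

23/3

List convergents until the denominator exceeds the bound:
a_0 = 7: 7/1  (≤ bound)
a_1 = 1: 8/1  (≤ bound)
a_2 = 1: 15/2  (≤ bound)
a_3 = 1: 23/3  (≤ bound)
a_4 = 4: 107/14  (> 6, stop)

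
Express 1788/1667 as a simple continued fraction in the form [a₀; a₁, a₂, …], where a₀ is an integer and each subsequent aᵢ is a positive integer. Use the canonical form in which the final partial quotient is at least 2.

Run the Euclidean algorithm, recording each quotient:
1788 ÷ 1667 → quotient 1, remainder 121
1667 ÷ 121 → quotient 13, remainder 94
121 ÷ 94 → quotient 1, remainder 27
94 ÷ 27 → quotient 3, remainder 13
27 ÷ 13 → quotient 2, remainder 1
13 ÷ 1 → quotient 13, remainder 0

[1; 13, 1, 3, 2, 13]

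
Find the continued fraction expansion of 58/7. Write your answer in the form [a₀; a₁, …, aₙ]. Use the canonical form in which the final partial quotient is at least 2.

[8; 3, 2]

58 = 8·7 + 2, so a_0 = 8
7 = 3·2 + 1, so a_1 = 3
2 = 2·1 + 0, so a_2 = 2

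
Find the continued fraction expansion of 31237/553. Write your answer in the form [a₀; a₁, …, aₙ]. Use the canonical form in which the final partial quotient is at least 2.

[56; 2, 17, 1, 14]

⌊31237/553⌋ = 56, remainder 269
⌊553/269⌋ = 2, remainder 15
⌊269/15⌋ = 17, remainder 14
⌊15/14⌋ = 1, remainder 1
⌊14/1⌋ = 14, remainder 0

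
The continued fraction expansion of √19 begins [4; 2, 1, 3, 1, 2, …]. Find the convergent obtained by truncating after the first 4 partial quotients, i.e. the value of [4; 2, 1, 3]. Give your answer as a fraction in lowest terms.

Collapse the nested fraction from the inside out:
Start with 3.
1 + 1/(3/1) = 1 + 1/3 = 4/3
2 + 1/(4/3) = 2 + 3/4 = 11/4
4 + 1/(11/4) = 4 + 4/11 = 48/11

48/11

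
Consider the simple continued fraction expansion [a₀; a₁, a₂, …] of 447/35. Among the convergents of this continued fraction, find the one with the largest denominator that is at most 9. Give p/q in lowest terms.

a_0 = 12: 12/1  (≤ bound)
a_1 = 1: 13/1  (≤ bound)
a_2 = 3: 51/4  (≤ bound)
a_3 = 2: 115/9  (≤ bound)
a_4 = 1: 166/13  (> 9, stop)

115/9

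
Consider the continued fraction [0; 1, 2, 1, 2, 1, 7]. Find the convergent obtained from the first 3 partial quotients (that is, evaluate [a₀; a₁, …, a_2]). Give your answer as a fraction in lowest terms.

Compute successive convergents:
a_0 = 0: 0/1
a_1 = 1: 1/1
a_2 = 2: 2/3

2/3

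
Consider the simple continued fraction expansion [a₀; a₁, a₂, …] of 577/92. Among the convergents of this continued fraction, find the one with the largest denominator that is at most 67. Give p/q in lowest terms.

List convergents until the denominator exceeds the bound:
a_0 = 6: 6/1  (≤ bound)
a_1 = 3: 19/3  (≤ bound)
a_2 = 1: 25/4  (≤ bound)
a_3 = 2: 69/11  (≤ bound)
a_4 = 8: 577/92  (> 67, stop)

69/11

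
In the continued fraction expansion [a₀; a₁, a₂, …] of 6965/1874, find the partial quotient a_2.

2

Run the Euclidean algorithm, recording each quotient:
⌊6965/1874⌋ = 3, remainder 1343
⌊1874/1343⌋ = 1, remainder 531
⌊1343/531⌋ = 2, remainder 281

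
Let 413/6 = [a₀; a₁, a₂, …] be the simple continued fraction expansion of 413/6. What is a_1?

1

413 ÷ 6 → quotient 68, remainder 5
6 ÷ 5 → quotient 1, remainder 1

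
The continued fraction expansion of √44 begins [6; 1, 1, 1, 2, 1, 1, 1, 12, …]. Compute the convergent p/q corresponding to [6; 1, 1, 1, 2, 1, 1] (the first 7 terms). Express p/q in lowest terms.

Start with 1.
1 + 1/(1/1) = 1 + 1/1 = 2/1
2 + 1/(2/1) = 2 + 1/2 = 5/2
1 + 1/(5/2) = 1 + 2/5 = 7/5
1 + 1/(7/5) = 1 + 5/7 = 12/7
1 + 1/(12/7) = 1 + 7/12 = 19/12
6 + 1/(19/12) = 6 + 12/19 = 126/19

126/19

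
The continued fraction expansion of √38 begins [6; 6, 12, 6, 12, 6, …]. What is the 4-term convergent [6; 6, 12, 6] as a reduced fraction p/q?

Collapse the nested fraction from the inside out:
Start with 6.
12 + 1/(6/1) = 12 + 1/6 = 73/6
6 + 1/(73/6) = 6 + 6/73 = 444/73
6 + 1/(444/73) = 6 + 73/444 = 2737/444

2737/444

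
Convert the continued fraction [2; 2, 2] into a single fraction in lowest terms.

Work from the innermost term outward:
Start with 2.
2 + 1/(2/1) = 2 + 1/2 = 5/2
2 + 1/(5/2) = 2 + 2/5 = 12/5

12/5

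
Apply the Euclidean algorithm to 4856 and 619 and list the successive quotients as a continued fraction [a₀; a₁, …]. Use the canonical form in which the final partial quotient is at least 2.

4856 = 7·619 + 523, so a_0 = 7
619 = 1·523 + 96, so a_1 = 1
523 = 5·96 + 43, so a_2 = 5
96 = 2·43 + 10, so a_3 = 2
43 = 4·10 + 3, so a_4 = 4
10 = 3·3 + 1, so a_5 = 3
3 = 3·1 + 0, so a_6 = 3

[7; 1, 5, 2, 4, 3, 3]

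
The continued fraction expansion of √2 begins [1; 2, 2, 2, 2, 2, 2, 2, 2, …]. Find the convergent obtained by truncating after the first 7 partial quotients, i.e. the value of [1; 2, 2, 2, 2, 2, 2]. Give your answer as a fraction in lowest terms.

Work from the innermost term outward:
Start with 2.
2 + 1/(2/1) = 2 + 1/2 = 5/2
2 + 1/(5/2) = 2 + 2/5 = 12/5
2 + 1/(12/5) = 2 + 5/12 = 29/12
2 + 1/(29/12) = 2 + 12/29 = 70/29
2 + 1/(70/29) = 2 + 29/70 = 169/70
1 + 1/(169/70) = 1 + 70/169 = 239/169

239/169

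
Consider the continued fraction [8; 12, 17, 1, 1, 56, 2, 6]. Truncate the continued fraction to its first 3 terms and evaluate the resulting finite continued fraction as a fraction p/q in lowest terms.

1657/205

Start with 17.
12 + 1/(17/1) = 12 + 1/17 = 205/17
8 + 1/(205/17) = 8 + 17/205 = 1657/205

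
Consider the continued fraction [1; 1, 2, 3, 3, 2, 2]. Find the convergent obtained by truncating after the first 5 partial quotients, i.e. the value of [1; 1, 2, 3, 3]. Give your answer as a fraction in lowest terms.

a_0 = 1: 1/1
a_1 = 1: 2/1
a_2 = 2: 5/3
a_3 = 3: 17/10
a_4 = 3: 56/33

56/33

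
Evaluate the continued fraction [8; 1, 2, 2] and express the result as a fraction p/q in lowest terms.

61/7

a_0 = 8: 8/1
a_1 = 1: 9/1
a_2 = 2: 26/3
a_3 = 2: 61/7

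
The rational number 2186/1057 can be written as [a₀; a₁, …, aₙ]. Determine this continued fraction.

Run the Euclidean algorithm, recording each quotient:
2186 ÷ 1057 → quotient 2, remainder 72
1057 ÷ 72 → quotient 14, remainder 49
72 ÷ 49 → quotient 1, remainder 23
49 ÷ 23 → quotient 2, remainder 3
23 ÷ 3 → quotient 7, remainder 2
3 ÷ 2 → quotient 1, remainder 1
2 ÷ 1 → quotient 2, remainder 0

[2; 14, 1, 2, 7, 1, 2]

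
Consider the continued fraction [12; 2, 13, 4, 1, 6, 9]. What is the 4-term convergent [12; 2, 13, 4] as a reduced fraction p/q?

Build up convergents one term at a time:
a_0 = 12: 12/1
a_1 = 2: 25/2
a_2 = 13: 337/27
a_3 = 4: 1373/110

1373/110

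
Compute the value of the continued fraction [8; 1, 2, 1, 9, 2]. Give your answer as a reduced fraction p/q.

717/82

a_0 = 8: 8/1
a_1 = 1: 9/1
a_2 = 2: 26/3
a_3 = 1: 35/4
a_4 = 9: 341/39
a_5 = 2: 717/82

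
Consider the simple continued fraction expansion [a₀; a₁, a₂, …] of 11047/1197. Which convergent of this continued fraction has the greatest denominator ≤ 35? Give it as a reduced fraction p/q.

a_0 = 9: 9/1  (≤ bound)
a_1 = 4: 37/4  (≤ bound)
a_2 = 2: 83/9  (≤ bound)
a_3 = 1: 120/13  (≤ bound)
a_4 = 2: 323/35  (≤ bound)
a_5 = 2: 766/83  (> 35, stop)

323/35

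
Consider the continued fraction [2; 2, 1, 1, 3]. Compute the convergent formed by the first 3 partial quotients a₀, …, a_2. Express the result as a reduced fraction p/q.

7/3

Start with 1.
2 + 1/(1/1) = 2 + 1/1 = 3/1
2 + 1/(3/1) = 2 + 1/3 = 7/3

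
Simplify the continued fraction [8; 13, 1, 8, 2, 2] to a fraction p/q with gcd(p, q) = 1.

5271/653

Compute successive convergents:
a_0 = 8: 8/1
a_1 = 13: 105/13
a_2 = 1: 113/14
a_3 = 8: 1009/125
a_4 = 2: 2131/264
a_5 = 2: 5271/653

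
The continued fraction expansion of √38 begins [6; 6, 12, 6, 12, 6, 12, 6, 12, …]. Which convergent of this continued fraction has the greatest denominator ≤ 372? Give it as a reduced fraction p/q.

450/73

List convergents until the denominator exceeds the bound:
a_0 = 6: 6/1  (≤ bound)
a_1 = 6: 37/6  (≤ bound)
a_2 = 12: 450/73  (≤ bound)
a_3 = 6: 2737/444  (> 372, stop)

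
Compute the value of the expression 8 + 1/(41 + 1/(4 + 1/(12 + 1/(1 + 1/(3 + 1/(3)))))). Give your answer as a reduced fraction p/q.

224061/27923

a_0 = 8: 8/1
a_1 = 41: 329/41
a_2 = 4: 1324/165
a_3 = 12: 16217/2021
a_4 = 1: 17541/2186
a_5 = 3: 68840/8579
a_6 = 3: 224061/27923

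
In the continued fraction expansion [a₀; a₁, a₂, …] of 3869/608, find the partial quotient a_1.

2

Repeatedly divide and take the remainder:
⌊3869/608⌋ = 6, remainder 221
⌊608/221⌋ = 2, remainder 166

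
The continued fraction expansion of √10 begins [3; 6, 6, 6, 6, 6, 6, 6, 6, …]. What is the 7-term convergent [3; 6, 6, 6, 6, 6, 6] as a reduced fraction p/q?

a_0 = 3: 3/1
a_1 = 6: 19/6
a_2 = 6: 117/37
a_3 = 6: 721/228
a_4 = 6: 4443/1405
a_5 = 6: 27379/8658
a_6 = 6: 168717/53353

168717/53353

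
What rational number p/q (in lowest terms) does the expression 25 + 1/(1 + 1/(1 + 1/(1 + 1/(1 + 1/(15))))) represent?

Collapse the nested fraction from the inside out:
Start with 15.
1 + 1/(15/1) = 1 + 1/15 = 16/15
1 + 1/(16/15) = 1 + 15/16 = 31/16
1 + 1/(31/16) = 1 + 16/31 = 47/31
1 + 1/(47/31) = 1 + 31/47 = 78/47
25 + 1/(78/47) = 25 + 47/78 = 1997/78

1997/78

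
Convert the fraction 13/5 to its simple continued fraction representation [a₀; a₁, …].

[2; 1, 1, 2]

Run the Euclidean algorithm, recording each quotient:
13 ÷ 5 → quotient 2, remainder 3
5 ÷ 3 → quotient 1, remainder 2
3 ÷ 2 → quotient 1, remainder 1
2 ÷ 1 → quotient 2, remainder 0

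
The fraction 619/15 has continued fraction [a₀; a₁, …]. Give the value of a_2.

1

Repeatedly divide and take the remainder:
⌊619/15⌋ = 41, remainder 4
⌊15/4⌋ = 3, remainder 3
⌊4/3⌋ = 1, remainder 1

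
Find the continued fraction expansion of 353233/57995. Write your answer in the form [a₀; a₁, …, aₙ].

353233 ÷ 57995 → quotient 6, remainder 5263
57995 ÷ 5263 → quotient 11, remainder 102
5263 ÷ 102 → quotient 51, remainder 61
102 ÷ 61 → quotient 1, remainder 41
61 ÷ 41 → quotient 1, remainder 20
41 ÷ 20 → quotient 2, remainder 1
20 ÷ 1 → quotient 20, remainder 0

[6; 11, 51, 1, 1, 2, 20]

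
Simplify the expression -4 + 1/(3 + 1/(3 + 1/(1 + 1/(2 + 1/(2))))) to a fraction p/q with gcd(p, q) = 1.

-314/85

Start with 2.
2 + 1/(2/1) = 2 + 1/2 = 5/2
1 + 1/(5/2) = 1 + 2/5 = 7/5
3 + 1/(7/5) = 3 + 5/7 = 26/7
3 + 1/(26/7) = 3 + 7/26 = 85/26
-4 + 1/(85/26) = -4 + 26/85 = -314/85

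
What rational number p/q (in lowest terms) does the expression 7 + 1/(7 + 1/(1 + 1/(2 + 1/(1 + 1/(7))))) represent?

Starting at the tail and folding back:
Start with 7.
1 + 1/(7/1) = 1 + 1/7 = 8/7
2 + 1/(8/7) = 2 + 7/8 = 23/8
1 + 1/(23/8) = 1 + 8/23 = 31/23
7 + 1/(31/23) = 7 + 23/31 = 240/31
7 + 1/(240/31) = 7 + 31/240 = 1711/240

1711/240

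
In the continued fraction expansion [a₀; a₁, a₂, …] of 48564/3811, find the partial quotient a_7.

3

⌊48564/3811⌋ = 12, remainder 2832
⌊3811/2832⌋ = 1, remainder 979
⌊2832/979⌋ = 2, remainder 874
⌊979/874⌋ = 1, remainder 105
⌊874/105⌋ = 8, remainder 34
⌊105/34⌋ = 3, remainder 3
⌊34/3⌋ = 11, remainder 1
⌊3/1⌋ = 3, remainder 0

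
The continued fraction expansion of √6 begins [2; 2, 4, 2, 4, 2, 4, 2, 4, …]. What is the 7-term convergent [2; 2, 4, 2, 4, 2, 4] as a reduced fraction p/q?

Build up convergents one term at a time:
a_0 = 2: 2/1
a_1 = 2: 5/2
a_2 = 4: 22/9
a_3 = 2: 49/20
a_4 = 4: 218/89
a_5 = 2: 485/198
a_6 = 4: 2158/881

2158/881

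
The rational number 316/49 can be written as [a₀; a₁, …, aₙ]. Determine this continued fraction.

Run the Euclidean algorithm, recording each quotient:
316 ÷ 49 → quotient 6, remainder 22
49 ÷ 22 → quotient 2, remainder 5
22 ÷ 5 → quotient 4, remainder 2
5 ÷ 2 → quotient 2, remainder 1
2 ÷ 1 → quotient 2, remainder 0

[6; 2, 4, 2, 2]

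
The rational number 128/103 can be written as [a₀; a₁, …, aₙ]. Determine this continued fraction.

[1; 4, 8, 3]

Run the Euclidean algorithm, recording each quotient:
128 = 1·103 + 25, so a_0 = 1
103 = 4·25 + 3, so a_1 = 4
25 = 8·3 + 1, so a_2 = 8
3 = 3·1 + 0, so a_3 = 3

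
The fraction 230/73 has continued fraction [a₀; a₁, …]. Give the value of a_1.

Run the Euclidean algorithm, recording each quotient:
⌊230/73⌋ = 3, remainder 11
⌊73/11⌋ = 6, remainder 7

6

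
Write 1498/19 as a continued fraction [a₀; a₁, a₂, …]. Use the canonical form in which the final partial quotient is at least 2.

1498 = 78·19 + 16, so a_0 = 78
19 = 1·16 + 3, so a_1 = 1
16 = 5·3 + 1, so a_2 = 5
3 = 3·1 + 0, so a_3 = 3

[78; 1, 5, 3]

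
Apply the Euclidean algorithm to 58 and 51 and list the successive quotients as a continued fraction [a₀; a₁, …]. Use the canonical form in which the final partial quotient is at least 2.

58 = 1·51 + 7, so a_0 = 1
51 = 7·7 + 2, so a_1 = 7
7 = 3·2 + 1, so a_2 = 3
2 = 2·1 + 0, so a_3 = 2

[1; 7, 3, 2]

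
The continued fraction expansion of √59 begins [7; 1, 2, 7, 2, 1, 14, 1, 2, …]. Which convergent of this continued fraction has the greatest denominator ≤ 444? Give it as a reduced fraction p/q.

List convergents until the denominator exceeds the bound:
a_0 = 7: 7/1  (≤ bound)
a_1 = 1: 8/1  (≤ bound)
a_2 = 2: 23/3  (≤ bound)
a_3 = 7: 169/22  (≤ bound)
a_4 = 2: 361/47  (≤ bound)
a_5 = 1: 530/69  (≤ bound)
a_6 = 14: 7781/1013  (> 444, stop)

530/69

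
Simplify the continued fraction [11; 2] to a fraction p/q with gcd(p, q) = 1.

23/2

a_0 = 11: 11/1
a_1 = 2: 23/2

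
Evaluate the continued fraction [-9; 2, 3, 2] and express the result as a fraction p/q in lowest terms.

-137/16

a_0 = -9: -9/1
a_1 = 2: -17/2
a_2 = 3: -60/7
a_3 = 2: -137/16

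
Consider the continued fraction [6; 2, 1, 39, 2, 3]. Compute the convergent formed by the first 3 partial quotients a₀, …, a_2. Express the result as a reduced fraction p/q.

a_0 = 6: 6/1
a_1 = 2: 13/2
a_2 = 1: 19/3

19/3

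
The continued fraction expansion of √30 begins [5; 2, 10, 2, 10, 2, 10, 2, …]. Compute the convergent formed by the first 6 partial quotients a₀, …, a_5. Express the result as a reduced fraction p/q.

5291/966

a_0 = 5: 5/1
a_1 = 2: 11/2
a_2 = 10: 115/21
a_3 = 2: 241/44
a_4 = 10: 2525/461
a_5 = 2: 5291/966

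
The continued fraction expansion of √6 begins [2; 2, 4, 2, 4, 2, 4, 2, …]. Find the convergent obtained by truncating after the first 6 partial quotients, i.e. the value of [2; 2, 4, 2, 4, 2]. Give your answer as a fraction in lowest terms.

a_0 = 2: 2/1
a_1 = 2: 5/2
a_2 = 4: 22/9
a_3 = 2: 49/20
a_4 = 4: 218/89
a_5 = 2: 485/198

485/198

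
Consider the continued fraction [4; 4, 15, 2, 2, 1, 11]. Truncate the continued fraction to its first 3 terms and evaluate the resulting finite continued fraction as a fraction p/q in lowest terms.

a_0 = 4: 4/1
a_1 = 4: 17/4
a_2 = 15: 259/61

259/61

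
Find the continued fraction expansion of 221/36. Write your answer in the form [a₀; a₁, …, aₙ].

⌊221/36⌋ = 6, remainder 5
⌊36/5⌋ = 7, remainder 1
⌊5/1⌋ = 5, remainder 0

[6; 7, 5]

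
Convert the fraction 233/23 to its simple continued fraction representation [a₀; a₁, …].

Repeatedly divide and take the remainder:
233 = 10·23 + 3, so a_0 = 10
23 = 7·3 + 2, so a_1 = 7
3 = 1·2 + 1, so a_2 = 1
2 = 2·1 + 0, so a_3 = 2

[10; 7, 1, 2]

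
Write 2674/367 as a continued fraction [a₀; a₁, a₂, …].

Run the Euclidean algorithm, recording each quotient:
2674 = 7·367 + 105, so a_0 = 7
367 = 3·105 + 52, so a_1 = 3
105 = 2·52 + 1, so a_2 = 2
52 = 52·1 + 0, so a_3 = 52

[7; 3, 2, 52]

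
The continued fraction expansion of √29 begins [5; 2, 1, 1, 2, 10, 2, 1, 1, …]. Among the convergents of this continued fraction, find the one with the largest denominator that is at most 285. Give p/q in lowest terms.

1524/283

List convergents until the denominator exceeds the bound:
a_0 = 5: 5/1  (≤ bound)
a_1 = 2: 11/2  (≤ bound)
a_2 = 1: 16/3  (≤ bound)
a_3 = 1: 27/5  (≤ bound)
a_4 = 2: 70/13  (≤ bound)
a_5 = 10: 727/135  (≤ bound)
a_6 = 2: 1524/283  (≤ bound)
a_7 = 1: 2251/418  (> 285, stop)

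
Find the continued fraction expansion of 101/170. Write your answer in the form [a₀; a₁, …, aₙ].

⌊101/170⌋ = 0, remainder 101
⌊170/101⌋ = 1, remainder 69
⌊101/69⌋ = 1, remainder 32
⌊69/32⌋ = 2, remainder 5
⌊32/5⌋ = 6, remainder 2
⌊5/2⌋ = 2, remainder 1
⌊2/1⌋ = 2, remainder 0

[0; 1, 1, 2, 6, 2, 2]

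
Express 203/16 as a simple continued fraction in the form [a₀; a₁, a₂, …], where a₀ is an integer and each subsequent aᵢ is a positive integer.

⌊203/16⌋ = 12, remainder 11
⌊16/11⌋ = 1, remainder 5
⌊11/5⌋ = 2, remainder 1
⌊5/1⌋ = 5, remainder 0

[12; 1, 2, 5]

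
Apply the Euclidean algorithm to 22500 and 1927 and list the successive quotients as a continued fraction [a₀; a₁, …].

[11; 1, 2, 11, 2, 1, 8, 2]

22500 ÷ 1927 → quotient 11, remainder 1303
1927 ÷ 1303 → quotient 1, remainder 624
1303 ÷ 624 → quotient 2, remainder 55
624 ÷ 55 → quotient 11, remainder 19
55 ÷ 19 → quotient 2, remainder 17
19 ÷ 17 → quotient 1, remainder 2
17 ÷ 2 → quotient 8, remainder 1
2 ÷ 1 → quotient 2, remainder 0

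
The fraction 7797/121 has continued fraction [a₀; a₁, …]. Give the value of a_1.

2

Apply division with remainder until the remainder is 0:
7797 = 64·121 + 53, so a_0 = 64
121 = 2·53 + 15, so a_1 = 2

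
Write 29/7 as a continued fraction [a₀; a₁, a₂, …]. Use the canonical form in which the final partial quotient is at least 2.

Run the Euclidean algorithm, recording each quotient:
29 ÷ 7 → quotient 4, remainder 1
7 ÷ 1 → quotient 7, remainder 0

[4; 7]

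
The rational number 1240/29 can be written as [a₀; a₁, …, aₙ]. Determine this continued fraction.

[42; 1, 3, 7]

⌊1240/29⌋ = 42, remainder 22
⌊29/22⌋ = 1, remainder 7
⌊22/7⌋ = 3, remainder 1
⌊7/1⌋ = 7, remainder 0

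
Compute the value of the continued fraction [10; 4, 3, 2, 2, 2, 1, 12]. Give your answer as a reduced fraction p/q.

Build up convergents one term at a time:
a_0 = 10: 10/1
a_1 = 4: 41/4
a_2 = 3: 133/13
a_3 = 2: 307/30
a_4 = 2: 747/73
a_5 = 2: 1801/176
a_6 = 1: 2548/249
a_7 = 12: 32377/3164

32377/3164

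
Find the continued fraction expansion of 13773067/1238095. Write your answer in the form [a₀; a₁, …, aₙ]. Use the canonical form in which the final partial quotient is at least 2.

13773067 ÷ 1238095 → quotient 11, remainder 154022
1238095 ÷ 154022 → quotient 8, remainder 5919
154022 ÷ 5919 → quotient 26, remainder 128
5919 ÷ 128 → quotient 46, remainder 31
128 ÷ 31 → quotient 4, remainder 4
31 ÷ 4 → quotient 7, remainder 3
4 ÷ 3 → quotient 1, remainder 1
3 ÷ 1 → quotient 3, remainder 0

[11; 8, 26, 46, 4, 7, 1, 3]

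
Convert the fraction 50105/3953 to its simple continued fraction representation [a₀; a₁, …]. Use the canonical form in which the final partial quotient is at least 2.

⌊50105/3953⌋ = 12, remainder 2669
⌊3953/2669⌋ = 1, remainder 1284
⌊2669/1284⌋ = 2, remainder 101
⌊1284/101⌋ = 12, remainder 72
⌊101/72⌋ = 1, remainder 29
⌊72/29⌋ = 2, remainder 14
⌊29/14⌋ = 2, remainder 1
⌊14/1⌋ = 14, remainder 0

[12; 1, 2, 12, 1, 2, 2, 14]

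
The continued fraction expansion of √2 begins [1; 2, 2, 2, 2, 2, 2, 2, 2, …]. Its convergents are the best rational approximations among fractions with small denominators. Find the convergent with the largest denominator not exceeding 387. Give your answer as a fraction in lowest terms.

239/169

List convergents until the denominator exceeds the bound:
a_0 = 1: 1/1  (≤ bound)
a_1 = 2: 3/2  (≤ bound)
a_2 = 2: 7/5  (≤ bound)
a_3 = 2: 17/12  (≤ bound)
a_4 = 2: 41/29  (≤ bound)
a_5 = 2: 99/70  (≤ bound)
a_6 = 2: 239/169  (≤ bound)
a_7 = 2: 577/408  (> 387, stop)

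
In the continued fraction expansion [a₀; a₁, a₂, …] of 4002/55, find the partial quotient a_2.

3

⌊4002/55⌋ = 72, remainder 42
⌊55/42⌋ = 1, remainder 13
⌊42/13⌋ = 3, remainder 3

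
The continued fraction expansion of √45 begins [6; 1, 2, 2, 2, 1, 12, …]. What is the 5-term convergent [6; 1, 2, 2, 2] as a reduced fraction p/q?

Compute successive convergents:
a_0 = 6: 6/1
a_1 = 1: 7/1
a_2 = 2: 20/3
a_3 = 2: 47/7
a_4 = 2: 114/17

114/17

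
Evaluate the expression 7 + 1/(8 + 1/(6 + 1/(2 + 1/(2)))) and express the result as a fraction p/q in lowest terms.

Build up convergents one term at a time:
a_0 = 7: 7/1
a_1 = 8: 57/8
a_2 = 6: 349/49
a_3 = 2: 755/106
a_4 = 2: 1859/261

1859/261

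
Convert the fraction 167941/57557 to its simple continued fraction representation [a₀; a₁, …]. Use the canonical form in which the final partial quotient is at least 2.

Repeatedly divide and take the remainder:
⌊167941/57557⌋ = 2, remainder 52827
⌊57557/52827⌋ = 1, remainder 4730
⌊52827/4730⌋ = 11, remainder 797
⌊4730/797⌋ = 5, remainder 745
⌊797/745⌋ = 1, remainder 52
⌊745/52⌋ = 14, remainder 17
⌊52/17⌋ = 3, remainder 1
⌊17/1⌋ = 17, remainder 0

[2; 1, 11, 5, 1, 14, 3, 17]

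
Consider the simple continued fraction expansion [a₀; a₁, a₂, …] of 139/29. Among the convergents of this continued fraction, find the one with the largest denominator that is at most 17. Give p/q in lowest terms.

a_0 = 4: 4/1  (≤ bound)
a_1 = 1: 5/1  (≤ bound)
a_2 = 3: 19/4  (≤ bound)
a_3 = 1: 24/5  (≤ bound)
a_4 = 5: 139/29  (> 17, stop)

24/5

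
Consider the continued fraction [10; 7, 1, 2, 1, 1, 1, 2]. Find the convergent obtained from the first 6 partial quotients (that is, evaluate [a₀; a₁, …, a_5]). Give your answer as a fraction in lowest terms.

547/54

Compute successive convergents:
a_0 = 10: 10/1
a_1 = 7: 71/7
a_2 = 1: 81/8
a_3 = 2: 233/23
a_4 = 1: 314/31
a_5 = 1: 547/54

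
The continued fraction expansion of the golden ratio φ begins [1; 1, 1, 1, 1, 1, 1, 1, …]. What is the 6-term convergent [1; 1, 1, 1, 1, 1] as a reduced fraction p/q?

Compute successive convergents:
a_0 = 1: 1/1
a_1 = 1: 2/1
a_2 = 1: 3/2
a_3 = 1: 5/3
a_4 = 1: 8/5
a_5 = 1: 13/8

13/8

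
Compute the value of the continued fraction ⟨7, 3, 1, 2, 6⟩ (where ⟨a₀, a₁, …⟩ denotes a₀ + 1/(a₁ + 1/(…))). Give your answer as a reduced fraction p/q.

Build up convergents one term at a time:
a_0 = 7: 7/1
a_1 = 3: 22/3
a_2 = 1: 29/4
a_3 = 2: 80/11
a_4 = 6: 509/70

509/70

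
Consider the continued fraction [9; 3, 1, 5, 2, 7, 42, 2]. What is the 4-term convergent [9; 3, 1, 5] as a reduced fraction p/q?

213/23

Collapse the nested fraction from the inside out:
Start with 5.
1 + 1/(5/1) = 1 + 1/5 = 6/5
3 + 1/(6/5) = 3 + 5/6 = 23/6
9 + 1/(23/6) = 9 + 6/23 = 213/23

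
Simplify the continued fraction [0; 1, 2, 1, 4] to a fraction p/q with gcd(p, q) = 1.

Start with 4.
1 + 1/(4/1) = 1 + 1/4 = 5/4
2 + 1/(5/4) = 2 + 4/5 = 14/5
1 + 1/(14/5) = 1 + 5/14 = 19/14
0 + 1/(19/14) = 0 + 14/19 = 14/19

14/19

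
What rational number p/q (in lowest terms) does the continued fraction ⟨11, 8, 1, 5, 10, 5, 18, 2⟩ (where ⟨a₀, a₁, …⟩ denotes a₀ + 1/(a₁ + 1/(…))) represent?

1141923/102754

Work from the innermost term outward:
Start with 2.
18 + 1/(2/1) = 18 + 1/2 = 37/2
5 + 1/(37/2) = 5 + 2/37 = 187/37
10 + 1/(187/37) = 10 + 37/187 = 1907/187
5 + 1/(1907/187) = 5 + 187/1907 = 9722/1907
1 + 1/(9722/1907) = 1 + 1907/9722 = 11629/9722
8 + 1/(11629/9722) = 8 + 9722/11629 = 102754/11629
11 + 1/(102754/11629) = 11 + 11629/102754 = 1141923/102754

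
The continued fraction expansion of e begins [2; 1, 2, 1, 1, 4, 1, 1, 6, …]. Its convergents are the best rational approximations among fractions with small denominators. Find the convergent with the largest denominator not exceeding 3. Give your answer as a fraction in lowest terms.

8/3

a_0 = 2: 2/1  (≤ bound)
a_1 = 1: 3/1  (≤ bound)
a_2 = 2: 8/3  (≤ bound)
a_3 = 1: 11/4  (> 3, stop)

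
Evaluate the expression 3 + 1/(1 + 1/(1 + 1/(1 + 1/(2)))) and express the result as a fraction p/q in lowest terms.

29/8

Use the convergent recurrence hₖ = aₖ·hₖ₋₁ + hₖ₋₂ (and likewise for the denominators kₖ):
a_0 = 3: 3/1
a_1 = 1: 4/1
a_2 = 1: 7/2
a_3 = 1: 11/3
a_4 = 2: 29/8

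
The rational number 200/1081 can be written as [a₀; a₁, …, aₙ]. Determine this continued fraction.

[0; 5, 2, 2, 7, 1, 1, 2]

200 ÷ 1081 → quotient 0, remainder 200
1081 ÷ 200 → quotient 5, remainder 81
200 ÷ 81 → quotient 2, remainder 38
81 ÷ 38 → quotient 2, remainder 5
38 ÷ 5 → quotient 7, remainder 3
5 ÷ 3 → quotient 1, remainder 2
3 ÷ 2 → quotient 1, remainder 1
2 ÷ 1 → quotient 2, remainder 0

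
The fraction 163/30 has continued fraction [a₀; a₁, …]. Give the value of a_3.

⌊163/30⌋ = 5, remainder 13
⌊30/13⌋ = 2, remainder 4
⌊13/4⌋ = 3, remainder 1
⌊4/1⌋ = 4, remainder 0

4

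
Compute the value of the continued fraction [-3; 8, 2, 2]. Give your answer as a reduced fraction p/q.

a_0 = -3: -3/1
a_1 = 8: -23/8
a_2 = 2: -49/17
a_3 = 2: -121/42

-121/42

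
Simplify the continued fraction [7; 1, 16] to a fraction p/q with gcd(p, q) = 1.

135/17

Start with 16.
1 + 1/(16/1) = 1 + 1/16 = 17/16
7 + 1/(17/16) = 7 + 16/17 = 135/17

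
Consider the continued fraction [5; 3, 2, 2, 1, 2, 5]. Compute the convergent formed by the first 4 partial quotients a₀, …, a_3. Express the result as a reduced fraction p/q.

a_0 = 5: 5/1
a_1 = 3: 16/3
a_2 = 2: 37/7
a_3 = 2: 90/17

90/17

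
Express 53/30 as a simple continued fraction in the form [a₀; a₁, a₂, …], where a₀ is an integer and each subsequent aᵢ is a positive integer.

[1; 1, 3, 3, 2]

53 ÷ 30 → quotient 1, remainder 23
30 ÷ 23 → quotient 1, remainder 7
23 ÷ 7 → quotient 3, remainder 2
7 ÷ 2 → quotient 3, remainder 1
2 ÷ 1 → quotient 2, remainder 0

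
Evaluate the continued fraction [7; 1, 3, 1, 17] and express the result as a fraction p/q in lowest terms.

694/89

a_0 = 7: 7/1
a_1 = 1: 8/1
a_2 = 3: 31/4
a_3 = 1: 39/5
a_4 = 17: 694/89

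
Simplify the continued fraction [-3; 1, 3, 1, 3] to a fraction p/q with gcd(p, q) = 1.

-42/19

Work from the innermost term outward:
Start with 3.
1 + 1/(3/1) = 1 + 1/3 = 4/3
3 + 1/(4/3) = 3 + 3/4 = 15/4
1 + 1/(15/4) = 1 + 4/15 = 19/15
-3 + 1/(19/15) = -3 + 15/19 = -42/19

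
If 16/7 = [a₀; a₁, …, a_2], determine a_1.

3

16 = 2·7 + 2, so a_0 = 2
7 = 3·2 + 1, so a_1 = 3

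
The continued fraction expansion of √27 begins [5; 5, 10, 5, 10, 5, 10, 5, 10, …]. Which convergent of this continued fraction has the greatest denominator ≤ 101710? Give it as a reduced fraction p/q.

List convergents until the denominator exceeds the bound:
a_0 = 5: 5/1  (≤ bound)
a_1 = 5: 26/5  (≤ bound)
a_2 = 10: 265/51  (≤ bound)
a_3 = 5: 1351/260  (≤ bound)
a_4 = 10: 13775/2651  (≤ bound)
a_5 = 5: 70226/13515  (≤ bound)
a_6 = 10: 716035/137801  (> 101710, stop)

70226/13515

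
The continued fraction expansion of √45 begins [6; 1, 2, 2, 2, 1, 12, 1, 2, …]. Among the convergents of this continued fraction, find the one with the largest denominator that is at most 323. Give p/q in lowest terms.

2046/305

List convergents until the denominator exceeds the bound:
a_0 = 6: 6/1  (≤ bound)
a_1 = 1: 7/1  (≤ bound)
a_2 = 2: 20/3  (≤ bound)
a_3 = 2: 47/7  (≤ bound)
a_4 = 2: 114/17  (≤ bound)
a_5 = 1: 161/24  (≤ bound)
a_6 = 12: 2046/305  (≤ bound)
a_7 = 1: 2207/329  (> 323, stop)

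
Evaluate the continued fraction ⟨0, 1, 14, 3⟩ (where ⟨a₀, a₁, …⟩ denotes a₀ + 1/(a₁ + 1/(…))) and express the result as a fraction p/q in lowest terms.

Build up convergents one term at a time:
a_0 = 0: 0/1
a_1 = 1: 1/1
a_2 = 14: 14/15
a_3 = 3: 43/46

43/46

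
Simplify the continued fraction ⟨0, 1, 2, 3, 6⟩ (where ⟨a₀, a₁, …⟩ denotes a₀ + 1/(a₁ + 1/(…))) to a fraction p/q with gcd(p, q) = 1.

Compute successive convergents:
a_0 = 0: 0/1
a_1 = 1: 1/1
a_2 = 2: 2/3
a_3 = 3: 7/10
a_4 = 6: 44/63

44/63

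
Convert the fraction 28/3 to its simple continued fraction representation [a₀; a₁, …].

⌊28/3⌋ = 9, remainder 1
⌊3/1⌋ = 3, remainder 0

[9; 3]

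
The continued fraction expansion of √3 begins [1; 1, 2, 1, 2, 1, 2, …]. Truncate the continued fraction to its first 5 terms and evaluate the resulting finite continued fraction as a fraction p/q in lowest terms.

Starting at the tail and folding back:
Start with 2.
1 + 1/(2/1) = 1 + 1/2 = 3/2
2 + 1/(3/2) = 2 + 2/3 = 8/3
1 + 1/(8/3) = 1 + 3/8 = 11/8
1 + 1/(11/8) = 1 + 8/11 = 19/11

19/11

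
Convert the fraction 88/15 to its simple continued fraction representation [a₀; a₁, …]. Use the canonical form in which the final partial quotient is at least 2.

[5; 1, 6, 2]

88 ÷ 15 → quotient 5, remainder 13
15 ÷ 13 → quotient 1, remainder 2
13 ÷ 2 → quotient 6, remainder 1
2 ÷ 1 → quotient 2, remainder 0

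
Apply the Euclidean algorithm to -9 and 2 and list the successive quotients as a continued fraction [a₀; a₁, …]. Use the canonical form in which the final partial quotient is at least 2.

-9 = -5·2 + 1, so a_0 = -5
2 = 2·1 + 0, so a_1 = 2

[-5; 2]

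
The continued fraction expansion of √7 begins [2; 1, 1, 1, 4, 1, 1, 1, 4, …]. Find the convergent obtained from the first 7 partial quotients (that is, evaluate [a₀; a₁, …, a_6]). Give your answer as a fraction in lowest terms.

82/31

Use the convergent recurrence hₖ = aₖ·hₖ₋₁ + hₖ₋₂ (and likewise for the denominators kₖ):
a_0 = 2: 2/1
a_1 = 1: 3/1
a_2 = 1: 5/2
a_3 = 1: 8/3
a_4 = 4: 37/14
a_5 = 1: 45/17
a_6 = 1: 82/31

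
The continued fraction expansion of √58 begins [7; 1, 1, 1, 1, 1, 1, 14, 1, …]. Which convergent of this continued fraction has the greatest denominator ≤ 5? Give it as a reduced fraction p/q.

List convergents until the denominator exceeds the bound:
a_0 = 7: 7/1  (≤ bound)
a_1 = 1: 8/1  (≤ bound)
a_2 = 1: 15/2  (≤ bound)
a_3 = 1: 23/3  (≤ bound)
a_4 = 1: 38/5  (≤ bound)
a_5 = 1: 61/8  (> 5, stop)

38/5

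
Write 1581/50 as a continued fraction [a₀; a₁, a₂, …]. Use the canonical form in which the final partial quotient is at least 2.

[31; 1, 1, 1, 1, 1, 2, 2]

1581 ÷ 50 → quotient 31, remainder 31
50 ÷ 31 → quotient 1, remainder 19
31 ÷ 19 → quotient 1, remainder 12
19 ÷ 12 → quotient 1, remainder 7
12 ÷ 7 → quotient 1, remainder 5
7 ÷ 5 → quotient 1, remainder 2
5 ÷ 2 → quotient 2, remainder 1
2 ÷ 1 → quotient 2, remainder 0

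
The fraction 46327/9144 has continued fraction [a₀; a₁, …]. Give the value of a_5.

3

46327 ÷ 9144 → quotient 5, remainder 607
9144 ÷ 607 → quotient 15, remainder 39
607 ÷ 39 → quotient 15, remainder 22
39 ÷ 22 → quotient 1, remainder 17
22 ÷ 17 → quotient 1, remainder 5
17 ÷ 5 → quotient 3, remainder 2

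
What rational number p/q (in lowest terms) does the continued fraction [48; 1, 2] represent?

146/3

Compute successive convergents:
a_0 = 48: 48/1
a_1 = 1: 49/1
a_2 = 2: 146/3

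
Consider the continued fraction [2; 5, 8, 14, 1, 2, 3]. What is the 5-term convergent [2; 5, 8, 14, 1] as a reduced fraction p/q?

Starting at the tail and folding back:
Start with 1.
14 + 1/(1/1) = 14 + 1/1 = 15/1
8 + 1/(15/1) = 8 + 1/15 = 121/15
5 + 1/(121/15) = 5 + 15/121 = 620/121
2 + 1/(620/121) = 2 + 121/620 = 1361/620

1361/620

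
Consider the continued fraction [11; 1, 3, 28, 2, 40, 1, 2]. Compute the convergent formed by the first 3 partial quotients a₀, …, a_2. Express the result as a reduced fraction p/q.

47/4

Work from the innermost term outward:
Start with 3.
1 + 1/(3/1) = 1 + 1/3 = 4/3
11 + 1/(4/3) = 11 + 3/4 = 47/4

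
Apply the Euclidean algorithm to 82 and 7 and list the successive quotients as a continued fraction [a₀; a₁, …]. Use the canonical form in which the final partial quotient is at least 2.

[11; 1, 2, 2]

Repeatedly divide and take the remainder:
⌊82/7⌋ = 11, remainder 5
⌊7/5⌋ = 1, remainder 2
⌊5/2⌋ = 2, remainder 1
⌊2/1⌋ = 2, remainder 0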